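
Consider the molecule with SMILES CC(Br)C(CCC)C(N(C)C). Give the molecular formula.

Atom tally by fragment:
  CH3 → C:1 H:3
  CH(Br) → C:1 H:1 Br:1
  CH(CH2CH2CH3) → C:4 H:8
  CH2N(CH3)2 → C:3 H:8 N:1
Element totals:
  C: 9
  H: 20
  Br: 1
  N: 1

C9H20BrN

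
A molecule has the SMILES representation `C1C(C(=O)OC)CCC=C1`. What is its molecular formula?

Atom tally by fragment:
  cyclohexene ring core → C:6 H:10
  (− 1 ring H displaced by substituents)
  + COOCH3 → C:2 H:3 O:2
Element totals:
  C: 8
  H: 12
  O: 2

C8H12O2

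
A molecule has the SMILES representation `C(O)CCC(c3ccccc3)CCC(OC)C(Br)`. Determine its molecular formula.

Atom tally by fragment:
  HOCH2 → C:1 H:3 O:1
  CH2 → C:1 H:2
  CH2 → C:1 H:2
  CH(C6H5) → C:7 H:6
  CH2 → C:1 H:2
  CH2 → C:1 H:2
  CH(OCH3) → C:2 H:4 O:1
  CH2Br → C:1 H:2 Br:1
Element totals:
  C: 15
  H: 23
  Br: 1
  O: 2

C15H23BrO2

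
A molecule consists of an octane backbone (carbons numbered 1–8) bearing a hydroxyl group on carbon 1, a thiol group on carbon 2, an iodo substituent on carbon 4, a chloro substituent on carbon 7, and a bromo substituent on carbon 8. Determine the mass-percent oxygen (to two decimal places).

3.98%

Atom tally by fragment:
  HOCH2 → C:1 H:3 O:1
  CH(SH) → C:1 H:2 S:1
  CH2 → C:1 H:2
  CH(I) → C:1 H:1 I:1
  CH2 → C:1 H:2
  CH2 → C:1 H:2
  CH(Cl) → C:1 H:1 Cl:1
  CH2Br → C:1 H:2 Br:1
Element totals:
  C: 8
  H: 15
  Br: 1
  Cl: 1
  I: 1
  O: 1
  S: 1
Molecular formula: C8H15BrClIOS.
Molar mass = 401.525 g/mol.
Mass from O: 1 × 15.999 = 15.999 g/mol.
%O = 15.999 / 401.525 × 100 = 3.98%.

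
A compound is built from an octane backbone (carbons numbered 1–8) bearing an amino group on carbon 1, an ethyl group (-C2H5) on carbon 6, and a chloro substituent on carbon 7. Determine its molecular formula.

C10H22ClN

Atom tally by fragment:
  H2NCH2 → C:1 H:4 N:1
  CH2 → C:1 H:2
  CH2 → C:1 H:2
  CH2 → C:1 H:2
  CH2 → C:1 H:2
  CH(C2H5) → C:3 H:6
  CH(Cl) → C:1 H:1 Cl:1
  CH3 → C:1 H:3
Element totals:
  C: 10
  H: 22
  Cl: 1
  N: 1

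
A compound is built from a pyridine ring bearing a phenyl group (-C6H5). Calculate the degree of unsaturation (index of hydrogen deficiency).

8

Atom tally by fragment:
  pyridine ring core → C:5 H:5 N:1
  (− 1 ring H displaced by substituents)
  + C6H5 → C:6 H:5
Element totals:
  C: 11
  H: 9
  N: 1
Molecular formula: C11H9N.
DoU = (2C + 2 + N − H − X) / 2 = (2·11 + 2 + 1 − 9 − 0) / 2 = 8.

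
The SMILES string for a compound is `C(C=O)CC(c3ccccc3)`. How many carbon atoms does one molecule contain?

Atom tally by fragment:
  OHCCH2 → C:2 H:3 O:1
  CH2 → C:1 H:2
  CH2C6H5 → C:7 H:7
Element totals:
  C: 10
  H: 12
  O: 1

10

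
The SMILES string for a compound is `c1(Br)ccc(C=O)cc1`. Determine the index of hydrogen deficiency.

Atom tally by fragment:
  benzene ring core → C:6 H:6
  (− 2 ring H displaced by substituents)
  + Br → Br:1
  + CHO → C:1 H:1 O:1
Element totals:
  C: 7
  H: 5
  Br: 1
  O: 1
Molecular formula: C7H5BrO.
DoU = (2C + 2 + N − H − X) / 2 = (2·7 + 2 + 0 − 5 − 1) / 2 = 5.

5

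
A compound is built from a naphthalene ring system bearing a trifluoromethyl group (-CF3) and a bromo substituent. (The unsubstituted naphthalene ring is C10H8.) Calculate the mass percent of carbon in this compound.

48.03%

Atom tally by fragment:
  naphthalene ring system core → C:10 H:8
  (− 2 ring H displaced by substituents)
  + CF3 → C:1 F:3
  + Br → Br:1
Element totals:
  C: 11
  H: 6
  Br: 1
  F: 3
Molecular formula: C11H6BrF3.
Molar mass = 275.067 g/mol.
Mass from C: 11 × 12.011 = 132.121 g/mol.
%C = 132.121 / 275.067 × 100 = 48.03%.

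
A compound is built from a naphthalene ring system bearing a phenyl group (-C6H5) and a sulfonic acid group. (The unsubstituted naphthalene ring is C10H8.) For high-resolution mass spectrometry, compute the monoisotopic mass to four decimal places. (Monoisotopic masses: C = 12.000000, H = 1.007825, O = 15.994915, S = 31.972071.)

Atom tally by fragment:
  naphthalene ring system core → C:10 H:8
  (− 2 ring H displaced by substituents)
  + C6H5 → C:6 H:5
  + SO3H → S:1 O:3 H:1
Element totals:
  C: 16
  H: 12
  O: 3
  S: 1
Molecular formula: C16H12O3S.
  M = 16(12.0) + 12(1.007825) + 3(15.994915) + 31.972071
    = 192.000000 + 12.093900 + 47.984745 + 31.972071 = 284.050716

284.0507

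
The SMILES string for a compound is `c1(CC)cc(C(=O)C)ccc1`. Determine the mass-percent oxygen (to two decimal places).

10.80%

Atom tally by fragment:
  benzene ring core → C:6 H:6
  (− 2 ring H displaced by substituents)
  + C2H5 → C:2 H:5
  + COCH3 → C:2 H:3 O:1
Element totals:
  C: 10
  H: 12
  O: 1
Molecular formula: C10H12O.
Molar mass = 148.205 g/mol.
Mass from O: 1 × 15.999 = 15.999 g/mol.
%O = 15.999 / 148.205 × 100 = 10.80%.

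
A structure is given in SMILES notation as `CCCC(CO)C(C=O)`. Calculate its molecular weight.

Atom tally by fragment:
  CH3 → C:1 H:3
  CH2 → C:1 H:2
  CH2 → C:1 H:2
  CH(CH2OH) → C:2 H:4 O:1
  CH2CHO → C:2 H:3 O:1
Element totals:
  C: 7
  H: 14
  O: 2
Molecular formula: C7H14O2.
  M = 7(12.011) + 14(1.008) + 2(15.999)
    = 84.077 + 14.112 + 31.998 = 130.187

130.19 g/mol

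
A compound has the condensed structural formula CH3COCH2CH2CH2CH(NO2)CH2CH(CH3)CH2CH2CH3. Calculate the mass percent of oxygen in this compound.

Atom tally by fragment:
  CH3COCH2 → C:3 H:5 O:1
  CH2 → C:1 H:2
  CH2 → C:1 H:2
  CH(NO2) → C:1 H:1 N:1 O:2
  CH2 → C:1 H:2
  CH(CH3) → C:2 H:4
  CH2 → C:1 H:2
  CH2 → C:1 H:2
  CH3 → C:1 H:3
Element totals:
  C: 12
  H: 23
  N: 1
  O: 3
Molecular formula: C12H23NO3.
Molar mass = 229.320 g/mol.
Mass from O: 3 × 15.999 = 47.997 g/mol.
%O = 47.997 / 229.320 × 100 = 20.93%.

20.93%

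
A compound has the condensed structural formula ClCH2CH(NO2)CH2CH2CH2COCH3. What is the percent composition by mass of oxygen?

24.79%

Element totals:
  C: 7
  H: 12
  Cl: 1
  N: 1
  O: 3
Molecular formula: C7H12ClNO3.
Molar mass = 193.627 g/mol.
Mass from O: 3 × 15.999 = 47.997 g/mol.
%O = 47.997 / 193.627 × 100 = 24.79%.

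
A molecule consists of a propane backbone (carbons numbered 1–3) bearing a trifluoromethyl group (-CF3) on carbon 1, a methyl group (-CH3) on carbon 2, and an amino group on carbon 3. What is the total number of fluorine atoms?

3

Atom tally by fragment:
  F3CCH2 → C:2 H:2 F:3
  CH(CH3) → C:2 H:4
  CH2NH2 → C:1 H:4 N:1
Element totals:
  C: 5
  H: 10
  F: 3
  N: 1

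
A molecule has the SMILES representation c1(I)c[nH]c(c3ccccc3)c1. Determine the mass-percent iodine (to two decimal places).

Atom tally by fragment:
  pyrrole ring core → C:4 H:5 N:1
  (− 2 ring H displaced by substituents)
  + I → I:1
  + C6H5 → C:6 H:5
Element totals:
  C: 10
  H: 8
  I: 1
  N: 1
Molecular formula: C10H8IN.
Molar mass = 269.085 g/mol.
Mass from I: 1 × 126.904 = 126.904 g/mol.
%I = 126.904 / 269.085 × 100 = 47.16%.

47.16%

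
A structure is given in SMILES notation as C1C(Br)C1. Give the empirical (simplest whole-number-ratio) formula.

C3H5Br

Atom tally by fragment:
  cyclopropane ring core → C:3 H:6
  (− 1 ring H displaced by substituents)
  + Br → Br:1
Element totals:
  C: 3
  H: 5
  Br: 1
Molecular formula: C3H5Br.
gcd of subscripts (1, 3, 5) = 1, so the empirical formula equals the molecular formula.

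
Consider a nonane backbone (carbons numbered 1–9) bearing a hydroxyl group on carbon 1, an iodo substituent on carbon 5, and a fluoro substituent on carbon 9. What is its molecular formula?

C9H18FIO

Atom tally by fragment:
  HOCH2 → C:1 H:3 O:1
  CH2 → C:1 H:2
  CH2 → C:1 H:2
  CH2 → C:1 H:2
  CH(I) → C:1 H:1 I:1
  CH2 → C:1 H:2
  CH2 → C:1 H:2
  CH2 → C:1 H:2
  CH2F → C:1 H:2 F:1
Element totals:
  C: 9
  H: 18
  F: 1
  I: 1
  O: 1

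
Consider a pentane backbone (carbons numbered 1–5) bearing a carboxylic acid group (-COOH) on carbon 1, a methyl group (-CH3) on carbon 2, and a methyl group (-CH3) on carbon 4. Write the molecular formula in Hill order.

Atom tally by fragment:
  HOOCCH2 → C:2 H:3 O:2
  CH(CH3) → C:2 H:4
  CH2 → C:1 H:2
  CH(CH3) → C:2 H:4
  CH3 → C:1 H:3
Element totals:
  C: 8
  H: 16
  O: 2

C8H16O2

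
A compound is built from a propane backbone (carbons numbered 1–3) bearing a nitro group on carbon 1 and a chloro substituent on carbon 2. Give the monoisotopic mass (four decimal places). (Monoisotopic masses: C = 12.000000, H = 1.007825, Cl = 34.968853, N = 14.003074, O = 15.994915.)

123.0087

Atom tally by fragment:
  O2NCH2 → C:1 H:2 N:1 O:2
  CH(Cl) → C:1 H:1 Cl:1
  CH3 → C:1 H:3
Element totals:
  C: 3
  H: 6
  Cl: 1
  N: 1
  O: 2
Molecular formula: C3H6ClNO2.
  M = 3(12.0) + 6(1.007825) + 34.968853 + 14.003074 + 2(15.994915)
    = 36.000000 + 6.046950 + 34.968853 + 14.003074 + 31.989830 = 123.008707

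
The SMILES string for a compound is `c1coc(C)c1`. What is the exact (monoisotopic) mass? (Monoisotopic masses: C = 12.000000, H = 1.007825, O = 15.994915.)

82.0419

Atom tally by fragment:
  furan ring core → C:4 H:4 O:1
  (− 1 ring H displaced by substituents)
  + CH3 → C:1 H:3
Element totals:
  C: 5
  H: 6
  O: 1
Molecular formula: C5H6O.
  M = 5(12.0) + 6(1.007825) + 15.994915
    = 60.000000 + 6.046950 + 15.994915 = 82.041865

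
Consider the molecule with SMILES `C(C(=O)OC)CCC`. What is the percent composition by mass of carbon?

Atom tally by fragment:
  CH3OOCCH2 → C:3 H:5 O:2
  CH2 → C:1 H:2
  CH2 → C:1 H:2
  CH3 → C:1 H:3
Element totals:
  C: 6
  H: 12
  O: 2
Molecular formula: C6H12O2.
Molar mass = 116.160 g/mol.
Mass from C: 6 × 12.011 = 72.066 g/mol.
%C = 72.066 / 116.160 × 100 = 62.04%.

62.04%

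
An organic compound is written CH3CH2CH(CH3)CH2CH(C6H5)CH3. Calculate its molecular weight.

Element totals:
  C: 13
  H: 20
Molecular formula: C13H20.
  M = 13(12.011) + 20(1.008)
    = 156.143 + 20.160 = 176.303

176.30 g/mol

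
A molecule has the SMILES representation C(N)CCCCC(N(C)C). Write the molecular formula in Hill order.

Atom tally by fragment:
  H2NCH2 → C:1 H:4 N:1
  CH2 → C:1 H:2
  CH2 → C:1 H:2
  CH2 → C:1 H:2
  CH2 → C:1 H:2
  CH2N(CH3)2 → C:3 H:8 N:1
Element totals:
  C: 8
  H: 20
  N: 2

C8H20N2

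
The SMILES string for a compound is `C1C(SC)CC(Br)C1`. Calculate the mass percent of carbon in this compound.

36.93%

Atom tally by fragment:
  cyclopentane ring core → C:5 H:10
  (− 2 ring H displaced by substituents)
  + SCH3 → C:1 H:3 S:1
  + Br → Br:1
Element totals:
  C: 6
  H: 11
  Br: 1
  S: 1
Molecular formula: C6H11BrS.
Molar mass = 195.118 g/mol.
Mass from C: 6 × 12.011 = 72.066 g/mol.
%C = 72.066 / 195.118 × 100 = 36.93%.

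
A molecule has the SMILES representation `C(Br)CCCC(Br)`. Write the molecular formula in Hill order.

C5H10Br2

Atom tally by fragment:
  BrCH2 → C:1 H:2 Br:1
  CH2 → C:1 H:2
  CH2 → C:1 H:2
  CH2 → C:1 H:2
  CH2Br → C:1 H:2 Br:1
Element totals:
  C: 5
  H: 10
  Br: 2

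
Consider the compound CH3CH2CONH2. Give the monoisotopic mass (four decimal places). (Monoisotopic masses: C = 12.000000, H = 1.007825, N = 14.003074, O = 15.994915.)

Element totals:
  C: 3
  H: 7
  N: 1
  O: 1
Molecular formula: C3H7NO.
  M = 3(12.0) + 7(1.007825) + 14.003074 + 15.994915
    = 36.000000 + 7.054775 + 14.003074 + 15.994915 = 73.052764

73.0528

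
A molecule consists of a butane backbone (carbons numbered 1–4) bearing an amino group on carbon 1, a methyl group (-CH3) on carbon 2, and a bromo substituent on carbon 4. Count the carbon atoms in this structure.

Atom tally by fragment:
  H2NCH2 → C:1 H:4 N:1
  CH(CH3) → C:2 H:4
  CH2 → C:1 H:2
  CH2Br → C:1 H:2 Br:1
Element totals:
  C: 5
  H: 12
  Br: 1
  N: 1

5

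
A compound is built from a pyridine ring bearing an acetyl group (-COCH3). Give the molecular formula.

Atom tally by fragment:
  pyridine ring core → C:5 H:5 N:1
  (− 1 ring H displaced by substituents)
  + COCH3 → C:2 H:3 O:1
Element totals:
  C: 7
  H: 7
  N: 1
  O: 1

C7H7NO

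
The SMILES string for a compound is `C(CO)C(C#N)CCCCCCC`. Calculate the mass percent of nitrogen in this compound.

Atom tally by fragment:
  HOCH2CH2 → C:2 H:5 O:1
  CH(CN) → C:2 H:1 N:1
  CH2 → C:1 H:2
  CH2 → C:1 H:2
  CH2 → C:1 H:2
  CH2 → C:1 H:2
  CH2 → C:1 H:2
  CH2 → C:1 H:2
  CH3 → C:1 H:3
Element totals:
  C: 11
  H: 21
  N: 1
  O: 1
Molecular formula: C11H21NO.
Molar mass = 183.295 g/mol.
Mass from N: 1 × 14.007 = 14.007 g/mol.
%N = 14.007 / 183.295 × 100 = 7.64%.

7.64%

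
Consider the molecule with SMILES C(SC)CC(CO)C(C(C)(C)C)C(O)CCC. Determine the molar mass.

262.45 g/mol

Atom tally by fragment:
  CH3SCH2 → C:2 H:5 S:1
  CH2 → C:1 H:2
  CH(CH2OH) → C:2 H:4 O:1
  CH(C(CH3)3) → C:5 H:10
  CH(OH) → C:1 H:2 O:1
  CH2 → C:1 H:2
  CH2 → C:1 H:2
  CH3 → C:1 H:3
Element totals:
  C: 14
  H: 30
  O: 2
  S: 1
Molecular formula: C14H30O2S.
  M = 14(12.011) + 30(1.008) + 2(15.999) + 32.06
    = 168.154 + 30.240 + 31.998 + 32.060 = 262.452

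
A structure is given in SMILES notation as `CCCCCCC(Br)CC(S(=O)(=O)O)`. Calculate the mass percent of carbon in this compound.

37.64%

Atom tally by fragment:
  CH3 → C:1 H:3
  CH2 → C:1 H:2
  CH2 → C:1 H:2
  CH2 → C:1 H:2
  CH2 → C:1 H:2
  CH2 → C:1 H:2
  CH(Br) → C:1 H:1 Br:1
  CH2 → C:1 H:2
  CH2SO3H → C:1 H:3 S:1 O:3
Element totals:
  C: 9
  H: 19
  Br: 1
  O: 3
  S: 1
Molecular formula: C9H19BrO3S.
Molar mass = 287.212 g/mol.
Mass from C: 9 × 12.011 = 108.099 g/mol.
%C = 108.099 / 287.212 × 100 = 37.64%.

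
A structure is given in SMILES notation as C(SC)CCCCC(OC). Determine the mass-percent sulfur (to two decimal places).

19.75%

Atom tally by fragment:
  CH3SCH2 → C:2 H:5 S:1
  CH2 → C:1 H:2
  CH2 → C:1 H:2
  CH2 → C:1 H:2
  CH2 → C:1 H:2
  CH2OCH3 → C:2 H:5 O:1
Element totals:
  C: 8
  H: 18
  O: 1
  S: 1
Molecular formula: C8H18OS.
Molar mass = 162.291 g/mol.
Mass from S: 1 × 32.06 = 32.060 g/mol.
%S = 32.060 / 162.291 × 100 = 19.75%.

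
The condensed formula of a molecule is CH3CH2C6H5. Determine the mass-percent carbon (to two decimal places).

90.51%

Atom tally by fragment:
  CH3 → C:1 H:3
  CH2C6H5 → C:7 H:7
Element totals:
  C: 8
  H: 10
Molecular formula: C8H10.
Molar mass = 106.168 g/mol.
Mass from C: 8 × 12.011 = 96.088 g/mol.
%C = 96.088 / 106.168 × 100 = 90.51%.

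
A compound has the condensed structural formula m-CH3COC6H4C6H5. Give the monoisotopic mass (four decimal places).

196.0888

Atom tally by fragment:
  benzene ring core → C:6 H:6
  (− 2 ring H displaced by substituents)
  + COCH3 → C:2 H:3 O:1
  + C6H5 → C:6 H:5
Element totals:
  C: 14
  H: 12
  O: 1
Molecular formula: C14H12O.
  M = 14(12.0) + 12(1.007825) + 15.994915
    = 168.000000 + 12.093900 + 15.994915 = 196.088815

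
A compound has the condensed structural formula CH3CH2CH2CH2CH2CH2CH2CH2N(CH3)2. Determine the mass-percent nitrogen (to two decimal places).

8.90%

Atom tally by fragment:
  CH3 → C:1 H:3
  CH2 → C:1 H:2
  CH2 → C:1 H:2
  CH2 → C:1 H:2
  CH2 → C:1 H:2
  CH2 → C:1 H:2
  CH2 → C:1 H:2
  CH2N(CH3)2 → C:3 H:8 N:1
Element totals:
  C: 10
  H: 23
  N: 1
Molecular formula: C10H23N.
Molar mass = 157.301 g/mol.
Mass from N: 1 × 14.007 = 14.007 g/mol.
%N = 14.007 / 157.301 × 100 = 8.90%.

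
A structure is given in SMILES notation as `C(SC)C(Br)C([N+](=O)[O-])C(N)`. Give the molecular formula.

C5H11BrN2O2S

Atom tally by fragment:
  CH3SCH2 → C:2 H:5 S:1
  CH(Br) → C:1 H:1 Br:1
  CH(NO2) → C:1 H:1 N:1 O:2
  CH2NH2 → C:1 H:4 N:1
Element totals:
  C: 5
  H: 11
  Br: 1
  N: 2
  O: 2
  S: 1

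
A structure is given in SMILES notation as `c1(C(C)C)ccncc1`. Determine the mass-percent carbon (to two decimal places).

79.29%

Atom tally by fragment:
  pyridine ring core → C:5 H:5 N:1
  (− 1 ring H displaced by substituents)
  + CH(CH3)2 → C:3 H:7
Element totals:
  C: 8
  H: 11
  N: 1
Molecular formula: C8H11N.
Molar mass = 121.183 g/mol.
Mass from C: 8 × 12.011 = 96.088 g/mol.
%C = 96.088 / 121.183 × 100 = 79.29%.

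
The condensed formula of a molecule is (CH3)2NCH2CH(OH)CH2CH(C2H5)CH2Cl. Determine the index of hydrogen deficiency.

Atom tally by fragment:
  (CH3)2NCH2 → C:3 H:8 N:1
  CH(OH) → C:1 H:2 O:1
  CH2 → C:1 H:2
  CH(C2H5) → C:3 H:6
  CH2Cl → C:1 H:2 Cl:1
Element totals:
  C: 9
  H: 20
  Cl: 1
  N: 1
  O: 1
Molecular formula: C9H20ClNO.
DoU = (2C + 2 + N − H − X) / 2 = (2·9 + 2 + 1 − 20 − 1) / 2 = 0.

0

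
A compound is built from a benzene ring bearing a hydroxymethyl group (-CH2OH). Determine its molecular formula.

C7H8O

Atom tally by fragment:
  benzene ring core → C:6 H:6
  (− 1 ring H displaced by substituents)
  + CH2OH → C:1 H:3 O:1
Element totals:
  C: 7
  H: 8
  O: 1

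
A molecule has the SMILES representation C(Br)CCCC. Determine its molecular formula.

Atom tally by fragment:
  BrCH2 → C:1 H:2 Br:1
  CH2 → C:1 H:2
  CH2 → C:1 H:2
  CH2 → C:1 H:2
  CH3 → C:1 H:3
Element totals:
  C: 5
  H: 11
  Br: 1

C5H11Br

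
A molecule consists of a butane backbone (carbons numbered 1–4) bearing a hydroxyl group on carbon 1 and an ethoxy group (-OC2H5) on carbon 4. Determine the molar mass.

118.18 g/mol

Atom tally by fragment:
  HOCH2 → C:1 H:3 O:1
  CH2 → C:1 H:2
  CH2 → C:1 H:2
  CH2OC2H5 → C:3 H:7 O:1
Element totals:
  C: 6
  H: 14
  O: 2
Molecular formula: C6H14O2.
  M = 6(12.011) + 14(1.008) + 2(15.999)
    = 72.066 + 14.112 + 31.998 = 118.176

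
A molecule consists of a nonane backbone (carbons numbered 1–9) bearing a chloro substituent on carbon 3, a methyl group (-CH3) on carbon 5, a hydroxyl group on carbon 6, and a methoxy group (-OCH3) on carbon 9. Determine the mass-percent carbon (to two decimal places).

Atom tally by fragment:
  CH3 → C:1 H:3
  CH2 → C:1 H:2
  CH(Cl) → C:1 H:1 Cl:1
  CH2 → C:1 H:2
  CH(CH3) → C:2 H:4
  CH(OH) → C:1 H:2 O:1
  CH2 → C:1 H:2
  CH2 → C:1 H:2
  CH2OCH3 → C:2 H:5 O:1
Element totals:
  C: 11
  H: 23
  Cl: 1
  O: 2
Molecular formula: C11H23ClO2.
Molar mass = 222.753 g/mol.
Mass from C: 11 × 12.011 = 132.121 g/mol.
%C = 132.121 / 222.753 × 100 = 59.31%.

59.31%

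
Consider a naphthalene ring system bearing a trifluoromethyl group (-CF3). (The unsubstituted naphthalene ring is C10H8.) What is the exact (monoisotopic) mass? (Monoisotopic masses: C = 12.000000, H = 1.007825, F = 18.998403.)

196.0500

Atom tally by fragment:
  naphthalene ring system core → C:10 H:8
  (− 1 ring H displaced by substituents)
  + CF3 → C:1 F:3
Element totals:
  C: 11
  H: 7
  F: 3
Molecular formula: C11H7F3.
  M = 11(12.0) + 7(1.007825) + 3(18.998403)
    = 132.000000 + 7.054775 + 56.995209 = 196.049984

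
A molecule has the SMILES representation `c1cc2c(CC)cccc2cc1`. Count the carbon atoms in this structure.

Atom tally by fragment:
  naphthalene ring system core → C:10 H:8
  (− 1 ring H displaced by substituents)
  + C2H5 → C:2 H:5
Element totals:
  C: 12
  H: 12

12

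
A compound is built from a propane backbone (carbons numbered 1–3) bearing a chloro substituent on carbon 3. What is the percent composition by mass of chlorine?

Atom tally by fragment:
  CH3 → C:1 H:3
  CH2 → C:1 H:2
  CH2Cl → C:1 H:2 Cl:1
Element totals:
  C: 3
  H: 7
  Cl: 1
Molecular formula: C3H7Cl.
Molar mass = 78.539 g/mol.
Mass from Cl: 1 × 35.45 = 35.450 g/mol.
%Cl = 35.450 / 78.539 × 100 = 45.14%.

45.14%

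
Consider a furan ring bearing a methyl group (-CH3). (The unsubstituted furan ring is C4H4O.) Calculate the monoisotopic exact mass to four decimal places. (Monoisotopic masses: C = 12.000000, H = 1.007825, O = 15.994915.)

Atom tally by fragment:
  furan ring core → C:4 H:4 O:1
  (− 1 ring H displaced by substituents)
  + CH3 → C:1 H:3
Element totals:
  C: 5
  H: 6
  O: 1
Molecular formula: C5H6O.
  M = 5(12.0) + 6(1.007825) + 15.994915
    = 60.000000 + 6.046950 + 15.994915 = 82.041865

82.0419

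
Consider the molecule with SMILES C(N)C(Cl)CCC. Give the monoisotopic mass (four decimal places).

121.0658

Atom tally by fragment:
  H2NCH2 → C:1 H:4 N:1
  CH(Cl) → C:1 H:1 Cl:1
  CH2 → C:1 H:2
  CH2 → C:1 H:2
  CH3 → C:1 H:3
Element totals:
  C: 5
  H: 12
  Cl: 1
  N: 1
Molecular formula: C5H12ClN.
  M = 5(12.0) + 12(1.007825) + 34.968853 + 14.003074
    = 60.000000 + 12.093900 + 34.968853 + 14.003074 = 121.065827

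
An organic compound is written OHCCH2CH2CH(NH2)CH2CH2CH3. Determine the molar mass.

129.20 g/mol

Atom tally by fragment:
  OHCCH2 → C:2 H:3 O:1
  CH2 → C:1 H:2
  CH(NH2) → C:1 H:3 N:1
  CH2 → C:1 H:2
  CH2 → C:1 H:2
  CH3 → C:1 H:3
Element totals:
  C: 7
  H: 15
  N: 1
  O: 1
Molecular formula: C7H15NO.
  M = 7(12.011) + 15(1.008) + 14.007 + 15.999
    = 84.077 + 15.120 + 14.007 + 15.999 = 129.203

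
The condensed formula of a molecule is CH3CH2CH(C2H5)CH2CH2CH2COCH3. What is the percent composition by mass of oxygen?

Element totals:
  C: 10
  H: 20
  O: 1
Molecular formula: C10H20O.
Molar mass = 156.269 g/mol.
Mass from O: 1 × 15.999 = 15.999 g/mol.
%O = 15.999 / 156.269 × 100 = 10.24%.

10.24%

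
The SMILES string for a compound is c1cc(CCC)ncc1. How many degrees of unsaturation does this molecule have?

Atom tally by fragment:
  pyridine ring core → C:5 H:5 N:1
  (− 1 ring H displaced by substituents)
  + CH2CH2CH3 → C:3 H:7
Element totals:
  C: 8
  H: 11
  N: 1
Molecular formula: C8H11N.
DoU = (2C + 2 + N − H − X) / 2 = (2·8 + 2 + 1 − 11 − 0) / 2 = 4.

4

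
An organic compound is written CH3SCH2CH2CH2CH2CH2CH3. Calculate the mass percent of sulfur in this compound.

Atom tally by fragment:
  CH3SCH2 → C:2 H:5 S:1
  CH2 → C:1 H:2
  CH2 → C:1 H:2
  CH2 → C:1 H:2
  CH2 → C:1 H:2
  CH3 → C:1 H:3
Element totals:
  C: 7
  H: 16
  S: 1
Molecular formula: C7H16S.
Molar mass = 132.265 g/mol.
Mass from S: 1 × 32.06 = 32.060 g/mol.
%S = 32.060 / 132.265 × 100 = 24.24%.

24.24%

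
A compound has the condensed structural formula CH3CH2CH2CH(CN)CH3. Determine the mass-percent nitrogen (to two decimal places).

Atom tally by fragment:
  CH3 → C:1 H:3
  CH2 → C:1 H:2
  CH2 → C:1 H:2
  CH(CN) → C:2 H:1 N:1
  CH3 → C:1 H:3
Element totals:
  C: 6
  H: 11
  N: 1
Molecular formula: C6H11N.
Molar mass = 97.161 g/mol.
Mass from N: 1 × 14.007 = 14.007 g/mol.
%N = 14.007 / 97.161 × 100 = 14.42%.

14.42%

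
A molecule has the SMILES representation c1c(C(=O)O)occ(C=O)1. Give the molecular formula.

C6H4O4

Atom tally by fragment:
  furan ring core → C:4 H:4 O:1
  (− 2 ring H displaced by substituents)
  + COOH → C:1 H:1 O:2
  + CHO → C:1 H:1 O:1
Element totals:
  C: 6
  H: 4
  O: 4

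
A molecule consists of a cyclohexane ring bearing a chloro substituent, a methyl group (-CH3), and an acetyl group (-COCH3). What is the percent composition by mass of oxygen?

9.16%

Atom tally by fragment:
  cyclohexane ring core → C:6 H:12
  (− 3 ring H displaced by substituents)
  + Cl → Cl:1
  + CH3 → C:1 H:3
  + COCH3 → C:2 H:3 O:1
Element totals:
  C: 9
  H: 15
  Cl: 1
  O: 1
Molecular formula: C9H15ClO.
Molar mass = 174.668 g/mol.
Mass from O: 1 × 15.999 = 15.999 g/mol.
%O = 15.999 / 174.668 × 100 = 9.16%.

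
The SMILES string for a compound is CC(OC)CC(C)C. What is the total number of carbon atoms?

Atom tally by fragment:
  CH3 → C:1 H:3
  CH(OCH3) → C:2 H:4 O:1
  CH2 → C:1 H:2
  CH(CH3) → C:2 H:4
  CH3 → C:1 H:3
Element totals:
  C: 7
  H: 16
  O: 1

7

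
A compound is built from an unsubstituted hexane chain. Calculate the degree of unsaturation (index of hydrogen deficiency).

Atom tally by fragment:
  CH3 → C:1 H:3
  CH2 → C:1 H:2
  CH2 → C:1 H:2
  CH2 → C:1 H:2
  CH2 → C:1 H:2
  CH3 → C:1 H:3
Element totals:
  C: 6
  H: 14
Molecular formula: C6H14.
DoU = (2C + 2 + N − H − X) / 2 = (2·6 + 2 + 0 − 14 − 0) / 2 = 0.

0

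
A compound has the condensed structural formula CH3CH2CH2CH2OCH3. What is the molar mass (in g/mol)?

Element totals:
  C: 5
  H: 12
  O: 1
Molecular formula: C5H12O.
  M = 5(12.011) + 12(1.008) + 15.999
    = 60.055 + 12.096 + 15.999 = 88.150

88.15 g/mol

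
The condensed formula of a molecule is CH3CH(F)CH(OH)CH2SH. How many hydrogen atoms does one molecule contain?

Element totals:
  C: 4
  H: 9
  F: 1
  O: 1
  S: 1

9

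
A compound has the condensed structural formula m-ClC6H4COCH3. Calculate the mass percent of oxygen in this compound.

10.35%

Atom tally by fragment:
  benzene ring core → C:6 H:6
  (− 2 ring H displaced by substituents)
  + Cl → Cl:1
  + COCH3 → C:2 H:3 O:1
Element totals:
  C: 8
  H: 7
  Cl: 1
  O: 1
Molecular formula: C8H7ClO.
Molar mass = 154.593 g/mol.
Mass from O: 1 × 15.999 = 15.999 g/mol.
%O = 15.999 / 154.593 × 100 = 10.35%.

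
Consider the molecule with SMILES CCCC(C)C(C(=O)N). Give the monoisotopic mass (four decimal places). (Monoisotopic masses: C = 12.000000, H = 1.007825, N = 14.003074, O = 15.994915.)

129.1154

Atom tally by fragment:
  CH3 → C:1 H:3
  CH2 → C:1 H:2
  CH2 → C:1 H:2
  CH(CH3) → C:2 H:4
  CH2CONH2 → C:2 H:4 O:1 N:1
Element totals:
  C: 7
  H: 15
  N: 1
  O: 1
Molecular formula: C7H15NO.
  M = 7(12.0) + 15(1.007825) + 14.003074 + 15.994915
    = 84.000000 + 15.117375 + 14.003074 + 15.994915 = 129.115364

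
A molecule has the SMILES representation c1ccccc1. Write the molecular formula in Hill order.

Atom tally by fragment:
  benzene ring core → C:6 H:6
Element totals:
  C: 6
  H: 6

C6H6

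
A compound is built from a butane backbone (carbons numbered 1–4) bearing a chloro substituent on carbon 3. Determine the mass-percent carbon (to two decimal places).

Atom tally by fragment:
  CH3 → C:1 H:3
  CH2 → C:1 H:2
  CH(Cl) → C:1 H:1 Cl:1
  CH3 → C:1 H:3
Element totals:
  C: 4
  H: 9
  Cl: 1
Molecular formula: C4H9Cl.
Molar mass = 92.566 g/mol.
Mass from C: 4 × 12.011 = 48.044 g/mol.
%C = 48.044 / 92.566 × 100 = 51.90%.

51.90%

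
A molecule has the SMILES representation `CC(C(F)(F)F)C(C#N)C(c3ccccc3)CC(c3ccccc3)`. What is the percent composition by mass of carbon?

Atom tally by fragment:
  CH3 → C:1 H:3
  CH(CF3) → C:2 H:1 F:3
  CH(CN) → C:2 H:1 N:1
  CH(C6H5) → C:7 H:6
  CH2 → C:1 H:2
  CH2C6H5 → C:7 H:7
Element totals:
  C: 20
  H: 20
  F: 3
  N: 1
Molecular formula: C20H20F3N.
Molar mass = 331.381 g/mol.
Mass from C: 20 × 12.011 = 240.220 g/mol.
%C = 240.220 / 331.381 × 100 = 72.49%.

72.49%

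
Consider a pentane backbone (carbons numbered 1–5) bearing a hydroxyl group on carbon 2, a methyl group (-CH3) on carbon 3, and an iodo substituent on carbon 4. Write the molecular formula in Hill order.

C6H13IO

Atom tally by fragment:
  CH3 → C:1 H:3
  CH(OH) → C:1 H:2 O:1
  CH(CH3) → C:2 H:4
  CH(I) → C:1 H:1 I:1
  CH3 → C:1 H:3
Element totals:
  C: 6
  H: 13
  I: 1
  O: 1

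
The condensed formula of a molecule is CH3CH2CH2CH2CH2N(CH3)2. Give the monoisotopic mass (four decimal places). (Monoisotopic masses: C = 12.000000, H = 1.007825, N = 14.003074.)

115.1361

Atom tally by fragment:
  CH3 → C:1 H:3
  CH2 → C:1 H:2
  CH2 → C:1 H:2
  CH2 → C:1 H:2
  CH2N(CH3)2 → C:3 H:8 N:1
Element totals:
  C: 7
  H: 17
  N: 1
Molecular formula: C7H17N.
  M = 7(12.0) + 17(1.007825) + 14.003074
    = 84.000000 + 17.133025 + 14.003074 = 115.136099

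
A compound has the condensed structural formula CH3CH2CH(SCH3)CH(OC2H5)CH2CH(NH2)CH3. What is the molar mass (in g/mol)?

Element totals:
  C: 10
  H: 23
  N: 1
  O: 1
  S: 1
Molecular formula: C10H23NOS.
  M = 10(12.011) + 23(1.008) + 14.007 + 15.999 + 32.06
    = 120.110 + 23.184 + 14.007 + 15.999 + 32.060 = 205.360

205.36 g/mol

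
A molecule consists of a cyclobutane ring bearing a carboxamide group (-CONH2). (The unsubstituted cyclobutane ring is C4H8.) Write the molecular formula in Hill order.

C5H9NO

Atom tally by fragment:
  cyclobutane ring core → C:4 H:8
  (− 1 ring H displaced by substituents)
  + CONH2 → C:1 H:2 O:1 N:1
Element totals:
  C: 5
  H: 9
  N: 1
  O: 1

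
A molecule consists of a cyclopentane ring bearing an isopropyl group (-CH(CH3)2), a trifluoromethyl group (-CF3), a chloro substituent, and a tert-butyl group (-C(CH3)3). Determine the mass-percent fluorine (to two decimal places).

21.05%

Atom tally by fragment:
  cyclopentane ring core → C:5 H:10
  (− 4 ring H displaced by substituents)
  + CH(CH3)2 → C:3 H:7
  + CF3 → C:1 F:3
  + Cl → Cl:1
  + C(CH3)3 → C:4 H:9
Element totals:
  C: 13
  H: 22
  Cl: 1
  F: 3
Molecular formula: C13H22ClF3.
Molar mass = 270.763 g/mol.
Mass from F: 3 × 18.998 = 56.994 g/mol.
%F = 56.994 / 270.763 × 100 = 21.05%.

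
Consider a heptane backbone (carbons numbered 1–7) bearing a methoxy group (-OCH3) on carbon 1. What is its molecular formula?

Atom tally by fragment:
  CH3OCH2 → C:2 H:5 O:1
  CH2 → C:1 H:2
  CH2 → C:1 H:2
  CH2 → C:1 H:2
  CH2 → C:1 H:2
  CH2 → C:1 H:2
  CH3 → C:1 H:3
Element totals:
  C: 8
  H: 18
  O: 1

C8H18O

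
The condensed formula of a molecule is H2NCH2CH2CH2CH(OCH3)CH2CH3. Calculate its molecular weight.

Atom tally by fragment:
  H2NCH2 → C:1 H:4 N:1
  CH2 → C:1 H:2
  CH2 → C:1 H:2
  CH(OCH3) → C:2 H:4 O:1
  CH2 → C:1 H:2
  CH3 → C:1 H:3
Element totals:
  C: 7
  H: 17
  N: 1
  O: 1
Molecular formula: C7H17NO.
  M = 7(12.011) + 17(1.008) + 14.007 + 15.999
    = 84.077 + 17.136 + 14.007 + 15.999 = 131.219

131.22 g/mol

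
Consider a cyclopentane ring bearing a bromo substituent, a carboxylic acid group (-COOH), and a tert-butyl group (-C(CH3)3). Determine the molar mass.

249.15 g/mol

Atom tally by fragment:
  cyclopentane ring core → C:5 H:10
  (− 3 ring H displaced by substituents)
  + Br → Br:1
  + COOH → C:1 H:1 O:2
  + C(CH3)3 → C:4 H:9
Element totals:
  C: 10
  H: 17
  Br: 1
  O: 2
Molecular formula: C10H17BrO2.
  M = 10(12.011) + 17(1.008) + 79.904 + 2(15.999)
    = 120.110 + 17.136 + 79.904 + 31.998 = 249.148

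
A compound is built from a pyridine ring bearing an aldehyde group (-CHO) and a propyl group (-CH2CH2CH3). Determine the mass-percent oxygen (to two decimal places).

10.72%

Atom tally by fragment:
  pyridine ring core → C:5 H:5 N:1
  (− 2 ring H displaced by substituents)
  + CHO → C:1 H:1 O:1
  + CH2CH2CH3 → C:3 H:7
Element totals:
  C: 9
  H: 11
  N: 1
  O: 1
Molecular formula: C9H11NO.
Molar mass = 149.193 g/mol.
Mass from O: 1 × 15.999 = 15.999 g/mol.
%O = 15.999 / 149.193 × 100 = 10.72%.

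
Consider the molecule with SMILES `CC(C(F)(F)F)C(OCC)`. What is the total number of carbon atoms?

6

Atom tally by fragment:
  CH3 → C:1 H:3
  CH(CF3) → C:2 H:1 F:3
  CH2OC2H5 → C:3 H:7 O:1
Element totals:
  C: 6
  H: 11
  F: 3
  O: 1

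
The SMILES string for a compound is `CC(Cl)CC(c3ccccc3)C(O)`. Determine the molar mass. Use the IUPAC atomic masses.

198.69 g/mol

Atom tally by fragment:
  CH3 → C:1 H:3
  CH(Cl) → C:1 H:1 Cl:1
  CH2 → C:1 H:2
  CH(C6H5) → C:7 H:6
  CH2OH → C:1 H:3 O:1
Element totals:
  C: 11
  H: 15
  Cl: 1
  O: 1
Molecular formula: C11H15ClO.
  M = 11(12.011) + 15(1.008) + 35.45 + 15.999
    = 132.121 + 15.120 + 35.450 + 15.999 = 198.690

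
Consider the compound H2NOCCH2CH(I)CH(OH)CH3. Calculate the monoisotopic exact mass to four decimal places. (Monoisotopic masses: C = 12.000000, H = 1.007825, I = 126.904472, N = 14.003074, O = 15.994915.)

242.9756

Element totals:
  C: 5
  H: 10
  I: 1
  N: 1
  O: 2
Molecular formula: C5H10INO2.
  M = 5(12.0) + 10(1.007825) + 126.904472 + 14.003074 + 2(15.994915)
    = 60.000000 + 10.078250 + 126.904472 + 14.003074 + 31.989830 = 242.975626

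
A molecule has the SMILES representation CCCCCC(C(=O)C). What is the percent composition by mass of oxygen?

Atom tally by fragment:
  CH3 → C:1 H:3
  CH2 → C:1 H:2
  CH2 → C:1 H:2
  CH2 → C:1 H:2
  CH2 → C:1 H:2
  CH2COCH3 → C:3 H:5 O:1
Element totals:
  C: 8
  H: 16
  O: 1
Molecular formula: C8H16O.
Molar mass = 128.215 g/mol.
Mass from O: 1 × 15.999 = 15.999 g/mol.
%O = 15.999 / 128.215 × 100 = 12.48%.

12.48%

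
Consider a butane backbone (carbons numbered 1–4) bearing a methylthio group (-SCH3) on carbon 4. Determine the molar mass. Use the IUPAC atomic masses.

104.21 g/mol

Atom tally by fragment:
  CH3 → C:1 H:3
  CH2 → C:1 H:2
  CH2 → C:1 H:2
  CH2SCH3 → C:2 H:5 S:1
Element totals:
  C: 5
  H: 12
  S: 1
Molecular formula: C5H12S.
  M = 5(12.011) + 12(1.008) + 32.06
    = 60.055 + 12.096 + 32.060 = 104.211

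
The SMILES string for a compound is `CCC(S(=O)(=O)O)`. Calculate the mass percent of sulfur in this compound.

25.82%

Atom tally by fragment:
  CH3 → C:1 H:3
  CH2 → C:1 H:2
  CH2SO3H → C:1 H:3 S:1 O:3
Element totals:
  C: 3
  H: 8
  O: 3
  S: 1
Molecular formula: C3H8O3S.
Molar mass = 124.154 g/mol.
Mass from S: 1 × 32.06 = 32.060 g/mol.
%S = 32.060 / 124.154 × 100 = 25.82%.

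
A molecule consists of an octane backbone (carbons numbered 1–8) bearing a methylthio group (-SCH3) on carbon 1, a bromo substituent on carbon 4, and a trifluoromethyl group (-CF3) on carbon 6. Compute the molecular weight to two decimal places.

Atom tally by fragment:
  CH3SCH2 → C:2 H:5 S:1
  CH2 → C:1 H:2
  CH2 → C:1 H:2
  CH(Br) → C:1 H:1 Br:1
  CH2 → C:1 H:2
  CH(CF3) → C:2 H:1 F:3
  CH2 → C:1 H:2
  CH3 → C:1 H:3
Element totals:
  C: 10
  H: 18
  Br: 1
  F: 3
  S: 1
Molecular formula: C10H18BrF3S.
  M = 10(12.011) + 18(1.008) + 79.904 + 3(18.998) + 32.06
    = 120.110 + 18.144 + 79.904 + 56.994 + 32.060 = 307.212

307.21 g/mol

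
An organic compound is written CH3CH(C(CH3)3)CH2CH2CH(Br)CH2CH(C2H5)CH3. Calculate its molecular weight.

277.29 g/mol

Atom tally by fragment:
  CH3 → C:1 H:3
  CH(C(CH3)3) → C:5 H:10
  CH2 → C:1 H:2
  CH2 → C:1 H:2
  CH(Br) → C:1 H:1 Br:1
  CH2 → C:1 H:2
  CH(C2H5) → C:3 H:6
  CH3 → C:1 H:3
Element totals:
  C: 14
  H: 29
  Br: 1
Molecular formula: C14H29Br.
  M = 14(12.011) + 29(1.008) + 79.904
    = 168.154 + 29.232 + 79.904 = 277.290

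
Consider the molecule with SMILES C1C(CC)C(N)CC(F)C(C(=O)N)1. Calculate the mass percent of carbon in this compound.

57.42%

Atom tally by fragment:
  cyclohexane ring core → C:6 H:12
  (− 4 ring H displaced by substituents)
  + C2H5 → C:2 H:5
  + NH2 → N:1 H:2
  + F → F:1
  + CONH2 → C:1 H:2 O:1 N:1
Element totals:
  C: 9
  H: 17
  F: 1
  N: 2
  O: 1
Molecular formula: C9H17FN2O.
Molar mass = 188.246 g/mol.
Mass from C: 9 × 12.011 = 108.099 g/mol.
%C = 108.099 / 188.246 × 100 = 57.42%.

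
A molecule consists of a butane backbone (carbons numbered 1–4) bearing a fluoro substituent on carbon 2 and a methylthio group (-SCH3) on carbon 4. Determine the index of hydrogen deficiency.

Atom tally by fragment:
  CH3 → C:1 H:3
  CH(F) → C:1 H:1 F:1
  CH2 → C:1 H:2
  CH2SCH3 → C:2 H:5 S:1
Element totals:
  C: 5
  H: 11
  F: 1
  S: 1
Molecular formula: C5H11FS.
DoU = (2C + 2 + N − H − X) / 2 = (2·5 + 2 + 0 − 11 − 1) / 2 = 0.

0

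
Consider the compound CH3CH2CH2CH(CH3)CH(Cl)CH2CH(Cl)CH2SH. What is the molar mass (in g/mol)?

Atom tally by fragment:
  CH3 → C:1 H:3
  CH2 → C:1 H:2
  CH2 → C:1 H:2
  CH(CH3) → C:2 H:4
  CH(Cl) → C:1 H:1 Cl:1
  CH2 → C:1 H:2
  CH(Cl) → C:1 H:1 Cl:1
  CH2SH → C:1 H:3 S:1
Element totals:
  C: 9
  H: 18
  Cl: 2
  S: 1
Molecular formula: C9H18Cl2S.
  M = 9(12.011) + 18(1.008) + 2(35.45) + 32.06
    = 108.099 + 18.144 + 70.900 + 32.060 = 229.203

229.20 g/mol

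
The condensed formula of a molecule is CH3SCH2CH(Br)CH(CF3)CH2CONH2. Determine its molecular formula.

Element totals:
  C: 7
  H: 11
  Br: 1
  F: 3
  N: 1
  O: 1
  S: 1

C7H11BrF3NOS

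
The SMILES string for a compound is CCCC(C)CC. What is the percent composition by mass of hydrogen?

16.10%

Atom tally by fragment:
  CH3 → C:1 H:3
  CH2 → C:1 H:2
  CH2 → C:1 H:2
  CH(CH3) → C:2 H:4
  CH2 → C:1 H:2
  CH3 → C:1 H:3
Element totals:
  C: 7
  H: 16
Molecular formula: C7H16.
Molar mass = 100.205 g/mol.
Mass from H: 16 × 1.008 = 16.128 g/mol.
%H = 16.128 / 100.205 × 100 = 16.10%.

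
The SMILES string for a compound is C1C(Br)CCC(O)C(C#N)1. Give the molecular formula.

C7H10BrNO

Atom tally by fragment:
  cyclohexane ring core → C:6 H:12
  (− 3 ring H displaced by substituents)
  + Br → Br:1
  + OH → O:1 H:1
  + CN → C:1 N:1
Element totals:
  C: 7
  H: 10
  Br: 1
  N: 1
  O: 1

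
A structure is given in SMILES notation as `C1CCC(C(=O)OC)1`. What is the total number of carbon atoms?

6

Atom tally by fragment:
  cyclobutane ring core → C:4 H:8
  (− 1 ring H displaced by substituents)
  + COOCH3 → C:2 H:3 O:2
Element totals:
  C: 6
  H: 10
  O: 2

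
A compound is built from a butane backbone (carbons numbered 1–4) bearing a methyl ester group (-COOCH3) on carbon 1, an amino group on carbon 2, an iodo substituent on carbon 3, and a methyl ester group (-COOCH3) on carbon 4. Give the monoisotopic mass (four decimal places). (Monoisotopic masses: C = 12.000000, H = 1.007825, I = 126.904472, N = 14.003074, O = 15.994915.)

314.9968

Atom tally by fragment:
  CH3OOCCH2 → C:3 H:5 O:2
  CH(NH2) → C:1 H:3 N:1
  CH(I) → C:1 H:1 I:1
  CH2COOCH3 → C:3 H:5 O:2
Element totals:
  C: 8
  H: 14
  I: 1
  N: 1
  O: 4
Molecular formula: C8H14INO4.
  M = 8(12.0) + 14(1.007825) + 126.904472 + 14.003074 + 4(15.994915)
    = 96.000000 + 14.109550 + 126.904472 + 14.003074 + 63.979660 = 314.996756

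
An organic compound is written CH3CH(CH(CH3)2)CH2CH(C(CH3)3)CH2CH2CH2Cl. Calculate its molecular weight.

232.84 g/mol

Atom tally by fragment:
  CH3 → C:1 H:3
  CH(CH(CH3)2) → C:4 H:8
  CH2 → C:1 H:2
  CH(C(CH3)3) → C:5 H:10
  CH2 → C:1 H:2
  CH2 → C:1 H:2
  CH2Cl → C:1 H:2 Cl:1
Element totals:
  C: 14
  H: 29
  Cl: 1
Molecular formula: C14H29Cl.
  M = 14(12.011) + 29(1.008) + 35.45
    = 168.154 + 29.232 + 35.450 = 232.836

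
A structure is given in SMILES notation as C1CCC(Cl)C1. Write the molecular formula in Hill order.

Atom tally by fragment:
  cyclopentane ring core → C:5 H:10
  (− 1 ring H displaced by substituents)
  + Cl → Cl:1
Element totals:
  C: 5
  H: 9
  Cl: 1

C5H9Cl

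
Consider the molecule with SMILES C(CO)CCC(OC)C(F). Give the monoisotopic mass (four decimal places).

Atom tally by fragment:
  HOCH2CH2 → C:2 H:5 O:1
  CH2 → C:1 H:2
  CH2 → C:1 H:2
  CH(OCH3) → C:2 H:4 O:1
  CH2F → C:1 H:2 F:1
Element totals:
  C: 7
  H: 15
  F: 1
  O: 2
Molecular formula: C7H15FO2.
  M = 7(12.0) + 15(1.007825) + 18.998403 + 2(15.994915)
    = 84.000000 + 15.117375 + 18.998403 + 31.989830 = 150.105608

150.1056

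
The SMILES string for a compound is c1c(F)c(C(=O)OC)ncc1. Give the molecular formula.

C7H6FNO2

Atom tally by fragment:
  pyridine ring core → C:5 H:5 N:1
  (− 2 ring H displaced by substituents)
  + F → F:1
  + COOCH3 → C:2 H:3 O:2
Element totals:
  C: 7
  H: 6
  F: 1
  N: 1
  O: 2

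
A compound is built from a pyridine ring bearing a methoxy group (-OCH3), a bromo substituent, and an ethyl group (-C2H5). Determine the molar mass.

Atom tally by fragment:
  pyridine ring core → C:5 H:5 N:1
  (− 3 ring H displaced by substituents)
  + OCH3 → C:1 H:3 O:1
  + Br → Br:1
  + C2H5 → C:2 H:5
Element totals:
  C: 8
  H: 10
  Br: 1
  N: 1
  O: 1
Molecular formula: C8H10BrNO.
  M = 8(12.011) + 10(1.008) + 79.904 + 14.007 + 15.999
    = 96.088 + 10.080 + 79.904 + 14.007 + 15.999 = 216.078

216.08 g/mol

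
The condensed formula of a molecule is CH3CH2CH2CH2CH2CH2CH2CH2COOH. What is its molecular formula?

C9H18O2

Atom tally by fragment:
  CH3 → C:1 H:3
  CH2 → C:1 H:2
  CH2 → C:1 H:2
  CH2 → C:1 H:2
  CH2 → C:1 H:2
  CH2 → C:1 H:2
  CH2 → C:1 H:2
  CH2COOH → C:2 H:3 O:2
Element totals:
  C: 9
  H: 18
  O: 2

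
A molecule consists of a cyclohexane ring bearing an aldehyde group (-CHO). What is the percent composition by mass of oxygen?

14.26%

Atom tally by fragment:
  cyclohexane ring core → C:6 H:12
  (− 1 ring H displaced by substituents)
  + CHO → C:1 H:1 O:1
Element totals:
  C: 7
  H: 12
  O: 1
Molecular formula: C7H12O.
Molar mass = 112.172 g/mol.
Mass from O: 1 × 15.999 = 15.999 g/mol.
%O = 15.999 / 112.172 × 100 = 14.26%.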